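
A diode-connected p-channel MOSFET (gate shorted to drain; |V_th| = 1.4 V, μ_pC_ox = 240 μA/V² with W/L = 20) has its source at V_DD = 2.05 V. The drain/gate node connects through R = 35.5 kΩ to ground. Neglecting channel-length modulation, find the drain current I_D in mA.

With gate tied to drain, V_SG = V_SD ≥ V_SG − |V_th|, so the device is in saturation.
k_p = μ_pC_ox · (W/L) = 4.8 mA/V².
KCL at the drain: ½ k_p (V_SG − |V_th|)² = (V_DD − V_SG)/R.
Let x = V_SG − 1.4. Then 85.2 x² + x − 0.65 = 0, giving x = 0.0817 V (positive root), so V_SG = 1.48 V.
I_D = (V_DD − V_SG)/R = (2.05 − 1.48) / 35.5 = 0.016 mA.

I_D = 0.0160 mA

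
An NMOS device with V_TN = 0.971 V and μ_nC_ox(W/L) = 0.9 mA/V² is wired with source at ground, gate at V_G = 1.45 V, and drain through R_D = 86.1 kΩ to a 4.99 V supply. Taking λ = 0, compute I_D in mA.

V_GS = V_G = 1.45 V, so V_ov = 1.45 − 0.971 = 0.479 V.
Assume saturation: I_D = ½ k_n V_ov² = 0.5 × 0.9 × 0.479² = 0.103 mA, giving V_DS = V_DD − I_D R_D = 4.99 − 0.103 × 86.1 = -3.9 V.
But -3.9 V < V_ov = 0.479 V, so the device is actually in triode.
In triode I_D = k_n[V_ov V_DS − ½ V_DS²] and I_D = (V_DD − V_DS)/R_D. Equating: 38.7 V_DS² − 38.12 V_DS + 4.99 = 0, giving V_DS = 0.155 V (the root below V_ov).
I_D = (4.99 − 0.155) / 86.1 = 0.0562 mA.

I_D = 0.0562 mA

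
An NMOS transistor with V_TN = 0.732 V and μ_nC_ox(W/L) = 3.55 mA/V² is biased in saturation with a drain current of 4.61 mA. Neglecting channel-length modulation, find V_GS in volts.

V_GS = 2.34 V

In saturation I_D = ½ k_n (V_GS − V_TN)², so V_GS − V_TN = √(2 I_D / k_n) = √(2 × 4.61 / 3.55) = 1.61 V.
V_GS = 0.732 + 1.61 = 2.34 V.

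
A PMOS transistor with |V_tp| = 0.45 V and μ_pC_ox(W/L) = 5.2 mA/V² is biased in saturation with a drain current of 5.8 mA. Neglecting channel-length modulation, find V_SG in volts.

In saturation I_D = ½ k_p (V_SG − |V_tp|)², so V_SG − |V_tp| = √(2 I_D / k_p) = √(2 × 5.8 / 5.2) = 1.49 V.
V_SG = 0.45 + 1.49 = 1.94 V.

V_SG = 1.94 V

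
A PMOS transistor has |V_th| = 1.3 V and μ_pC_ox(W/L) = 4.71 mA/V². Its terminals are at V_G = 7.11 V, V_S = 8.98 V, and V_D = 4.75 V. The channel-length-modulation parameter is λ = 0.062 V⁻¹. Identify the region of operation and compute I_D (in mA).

Saturation; I_D = 0.966 mA

V_SG = V_S − V_G = 8.98 − 7.11 = 1.87 V; V_SD = V_S − V_D = 8.98 − 4.75 = 4.23 V.
V_ov = V_SG − |V_th| = 1.87 − 1.3 = 0.57 V.
Since V_SD = 4.23 V ≥ V_ov = 0.57 V, the device is in saturation.
I_D = ½ k_p V_ov² (1 + λ V_SD) = 0.5 × 4.71 × 0.57² × (1 + 0.062 × 4.23) = 0.966 mA.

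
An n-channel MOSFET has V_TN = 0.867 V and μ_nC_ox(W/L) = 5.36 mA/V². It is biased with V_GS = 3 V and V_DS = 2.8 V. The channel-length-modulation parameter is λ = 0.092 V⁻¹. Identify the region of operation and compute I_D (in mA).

V_ov = V_GS − V_TN = 3 − 0.867 = 2.13 V.
Since V_DS = 2.8 V ≥ V_ov = 2.13 V, the device is in saturation.
I_D = ½ k_n V_ov² (1 + λ V_DS) = 0.5 × 5.36 × 2.13² × (1 + 0.092 × 2.8) = 15.3 mA.

Saturation; I_D = 15.3 mA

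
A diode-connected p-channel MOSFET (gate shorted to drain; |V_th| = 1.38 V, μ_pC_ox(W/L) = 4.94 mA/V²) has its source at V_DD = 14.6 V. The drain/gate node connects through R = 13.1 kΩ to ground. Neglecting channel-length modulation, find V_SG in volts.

With gate tied to drain, V_SG = V_SD ≥ V_SG − |V_th|, so the device is in saturation.
KCL at the drain: ½ k_p (V_SG − |V_th|)² = (V_DD − V_SG)/R.
Let x = V_SG − 1.38. Then 32.4 x² + x − 13.22 = 0, giving x = 0.624 V (positive root), so V_SG = 2 V.
I_D = (V_DD − V_SG)/R = (14.6 − 2) / 13.1 = 0.962 mA.

V_SG = 2.00 V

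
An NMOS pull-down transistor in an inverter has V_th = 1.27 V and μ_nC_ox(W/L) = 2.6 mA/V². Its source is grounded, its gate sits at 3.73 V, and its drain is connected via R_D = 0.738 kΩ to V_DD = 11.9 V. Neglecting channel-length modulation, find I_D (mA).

I_D = 7.87 mA

V_GS = V_G = 3.73 V, so V_ov = 3.73 − 1.27 = 2.46 V.
Assume saturation: I_D = ½ k_n V_ov² = 0.5 × 2.6 × 2.46² = 7.87 mA, giving V_DS = V_DD − I_D R_D = 11.9 − 7.87 × 0.738 = 6.09 V.
V_DS = 6.09 V ≥ V_ov = 2.46 V, confirming saturation.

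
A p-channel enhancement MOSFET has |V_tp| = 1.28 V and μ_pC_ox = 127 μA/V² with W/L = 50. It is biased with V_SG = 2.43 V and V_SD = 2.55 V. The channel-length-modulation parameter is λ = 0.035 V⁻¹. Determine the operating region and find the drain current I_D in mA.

k_p = μ_pC_ox · (W/L) = 6.35 mA/V².
V_ov = V_SG − |V_tp| = 2.43 − 1.28 = 1.15 V.
Since V_SD = 2.55 V ≥ V_ov = 1.15 V, the device is in saturation.
I_D = ½ k_p V_ov² (1 + λ V_SD) = 0.5 × 6.35 × 1.15² × (1 + 0.035 × 2.55) = 4.57 mA.

Saturation; I_D = 4.57 mA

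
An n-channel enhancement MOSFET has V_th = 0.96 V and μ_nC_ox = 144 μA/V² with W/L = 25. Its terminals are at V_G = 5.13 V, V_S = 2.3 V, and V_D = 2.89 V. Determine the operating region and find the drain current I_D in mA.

Triode; I_D = 3.35 mA

V_GS = V_G − V_S = 5.13 − 2.3 = 2.83 V; V_DS = V_D − V_S = 2.89 − 2.3 = 0.59 V.
k_n = μ_nC_ox · (W/L) = 3.6 mA/V².
V_ov = V_GS − V_th = 2.83 − 0.96 = 1.87 V.
Since V_DS = 0.59 V < V_ov = 1.87 V, the device is in the triode region.
I_D = k_n [V_ov · V_DS − ½ V_DS²] = 3.6 × [1.87 × 0.59 − 0.5 × 0.59²] = 3.35 mA.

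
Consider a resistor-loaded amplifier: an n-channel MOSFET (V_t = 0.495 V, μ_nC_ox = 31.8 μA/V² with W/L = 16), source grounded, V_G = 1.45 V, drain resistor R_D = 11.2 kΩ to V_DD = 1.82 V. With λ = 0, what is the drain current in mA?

V_GS = V_G = 1.45 V, so V_ov = 1.45 − 0.495 = 0.955 V.
k_n = μ_nC_ox · (W/L) = 0.5088 mA/V².
Assume saturation: I_D = ½ k_n V_ov² = 0.5 × 0.5088 × 0.955² = 0.232 mA, giving V_DS = V_DD − I_D R_D = 1.82 − 0.232 × 11.2 = -0.779 V.
But -0.779 V < V_ov = 0.955 V, so the device is actually in triode.
In triode I_D = k_n[V_ov V_DS − ½ V_DS²] and I_D = (V_DD − V_DS)/R_D. Equating: 2.85 V_DS² − 6.442 V_DS + 1.82 = 0, giving V_DS = 0.331 V (the root below V_ov).
I_D = (1.82 − 0.331) / 11.2 = 0.133 mA.

I_D = 0.133 mA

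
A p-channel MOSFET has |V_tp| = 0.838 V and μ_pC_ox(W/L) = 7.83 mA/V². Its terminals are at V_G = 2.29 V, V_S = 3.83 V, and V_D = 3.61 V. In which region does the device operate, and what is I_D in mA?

Triode; I_D = 1.02 mA

V_SG = V_S − V_G = 3.83 − 2.29 = 1.54 V; V_SD = V_S − V_D = 3.83 − 3.61 = 0.22 V.
V_ov = V_SG − |V_tp| = 1.54 − 0.838 = 0.702 V.
Since V_SD = 0.22 V < V_ov = 0.702 V, the device is in the triode region.
I_D = k_p [V_ov · V_SD − ½ V_SD²] = 7.83 × [0.702 × 0.22 − 0.5 × 0.22²] = 1.02 mA.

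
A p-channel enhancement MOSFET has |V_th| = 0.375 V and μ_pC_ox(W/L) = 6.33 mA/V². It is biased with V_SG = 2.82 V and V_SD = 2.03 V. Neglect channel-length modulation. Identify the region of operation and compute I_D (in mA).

V_ov = V_SG − |V_th| = 2.82 − 0.375 = 2.44 V.
Since V_SD = 2.03 V < V_ov = 2.44 V, the device is in the triode region.
I_D = k_p [V_ov · V_SD − ½ V_SD²] = 6.33 × [2.44 × 2.03 − 0.5 × 2.03²] = 18.4 mA.

Triode; I_D = 18.4 mA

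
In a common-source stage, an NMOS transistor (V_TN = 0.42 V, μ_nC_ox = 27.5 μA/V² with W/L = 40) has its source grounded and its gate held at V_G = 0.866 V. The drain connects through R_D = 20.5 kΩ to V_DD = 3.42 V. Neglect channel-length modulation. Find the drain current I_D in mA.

I_D = 0.109 mA

V_GS = V_G = 0.866 V, so V_ov = 0.866 − 0.42 = 0.446 V.
k_n = μ_nC_ox · (W/L) = 1.1 mA/V².
Assume saturation: I_D = ½ k_n V_ov² = 0.5 × 1.1 × 0.446² = 0.109 mA, giving V_DS = V_DD − I_D R_D = 3.42 − 0.109 × 20.5 = 1.18 V.
V_DS = 1.18 V ≥ V_ov = 0.446 V, confirming saturation.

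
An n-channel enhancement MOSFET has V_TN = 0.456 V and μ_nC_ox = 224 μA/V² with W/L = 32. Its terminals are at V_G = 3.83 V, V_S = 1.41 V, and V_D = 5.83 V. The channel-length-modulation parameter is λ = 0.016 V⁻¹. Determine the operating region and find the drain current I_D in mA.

Saturation; I_D = 14.8 mA

V_GS = V_G − V_S = 3.83 − 1.41 = 2.42 V; V_DS = V_D − V_S = 5.83 − 1.41 = 4.42 V.
k_n = μ_nC_ox · (W/L) = 7.168 mA/V².
V_ov = V_GS − V_TN = 2.42 − 0.456 = 1.96 V.
Since V_DS = 4.42 V ≥ V_ov = 1.96 V, the device is in saturation.
I_D = ½ k_n V_ov² (1 + λ V_DS) = 0.5 × 7.168 × 1.96² × (1 + 0.016 × 4.42) = 14.8 mA.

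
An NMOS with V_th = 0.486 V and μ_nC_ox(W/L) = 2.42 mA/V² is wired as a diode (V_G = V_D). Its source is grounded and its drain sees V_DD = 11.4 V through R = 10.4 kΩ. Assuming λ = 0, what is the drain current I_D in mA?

I_D = 0.964 mA

With gate tied to drain, V_GS = V_DS ≥ V_GS − V_th, so the device is in saturation.
KCL at the drain: ½ k_n (V_GS − V_th)² = (V_DD − V_GS)/R.
Let x = V_GS − 0.486. Then 12.6 x² + x − 10.91 = 0, giving x = 0.892 V (positive root), so V_GS = 1.38 V.
I_D = (V_DD − V_GS)/R = (11.4 − 1.38) / 10.4 = 0.964 mA.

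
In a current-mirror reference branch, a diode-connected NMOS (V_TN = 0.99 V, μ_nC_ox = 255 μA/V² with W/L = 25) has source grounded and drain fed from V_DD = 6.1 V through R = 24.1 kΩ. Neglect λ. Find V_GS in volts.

V_GS = 1.24 V

With gate tied to drain, V_GS = V_DS ≥ V_GS − V_TN, so the device is in saturation.
k_n = μ_nC_ox · (W/L) = 6.375 mA/V².
KCL at the drain: ½ k_n (V_GS − V_TN)² = (V_DD − V_GS)/R.
Let x = V_GS − 0.99. Then 76.8 x² + x − 5.11 = 0, giving x = 0.251 V (positive root), so V_GS = 1.24 V.
I_D = (V_DD − V_GS)/R = (6.1 − 1.24) / 24.1 = 0.202 mA.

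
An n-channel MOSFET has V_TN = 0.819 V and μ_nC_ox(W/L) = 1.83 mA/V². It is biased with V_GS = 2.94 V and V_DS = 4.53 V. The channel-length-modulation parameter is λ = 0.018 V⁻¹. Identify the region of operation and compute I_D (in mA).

Saturation; I_D = 4.45 mA

V_ov = V_GS − V_TN = 2.94 − 0.819 = 2.12 V.
Since V_DS = 4.53 V ≥ V_ov = 2.12 V, the device is in saturation.
I_D = ½ k_n V_ov² (1 + λ V_DS) = 0.5 × 1.83 × 2.12² × (1 + 0.018 × 4.53) = 4.45 mA.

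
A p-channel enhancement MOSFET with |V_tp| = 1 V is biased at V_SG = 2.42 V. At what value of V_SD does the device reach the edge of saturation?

V_SD,sat = 1.42 V

The boundary between triode and saturation is V_SD = V_SG − |V_tp| = V_ov.
V_ov = 2.42 − 1 = 1.42 V.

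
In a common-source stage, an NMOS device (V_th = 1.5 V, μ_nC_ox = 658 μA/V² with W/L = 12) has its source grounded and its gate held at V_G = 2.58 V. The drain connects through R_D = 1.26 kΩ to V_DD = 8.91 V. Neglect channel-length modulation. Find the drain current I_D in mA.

V_GS = V_G = 2.58 V, so V_ov = 2.58 − 1.5 = 1.08 V.
k_n = μ_nC_ox · (W/L) = 7.896 mA/V².
Assume saturation: I_D = ½ k_n V_ov² = 0.5 × 7.896 × 1.08² = 4.6 mA, giving V_DS = V_DD − I_D R_D = 8.91 − 4.6 × 1.26 = 3.11 V.
V_DS = 3.11 V ≥ V_ov = 1.08 V, confirming saturation.

I_D = 4.60 mA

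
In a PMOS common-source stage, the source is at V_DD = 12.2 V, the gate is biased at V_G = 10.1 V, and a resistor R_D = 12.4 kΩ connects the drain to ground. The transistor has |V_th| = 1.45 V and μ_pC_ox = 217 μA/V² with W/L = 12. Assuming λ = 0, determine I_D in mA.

I_D = 0.550 mA

V_SG = V_DD − V_G = 12.2 − 10.1 = 2.1 V, so V_ov = 2.1 − 1.45 = 0.65 V.
k_p = μ_pC_ox · (W/L) = 2.604 mA/V².
Assume saturation: I_D = ½ k_p V_ov² = 0.5 × 2.604 × 0.65² = 0.55 mA, giving V_SD = V_DD − I_D R_D = 12.2 − 0.55 × 12.4 = 5.38 V.
V_SD = 5.38 V ≥ V_ov = 0.65 V, confirming saturation.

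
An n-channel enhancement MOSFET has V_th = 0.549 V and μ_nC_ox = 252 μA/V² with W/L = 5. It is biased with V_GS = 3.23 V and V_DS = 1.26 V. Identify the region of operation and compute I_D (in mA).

Triode; I_D = 3.26 mA

k_n = μ_nC_ox · (W/L) = 1.26 mA/V².
V_ov = V_GS − V_th = 3.23 − 0.549 = 2.68 V.
Since V_DS = 1.26 V < V_ov = 2.68 V, the device is in the triode region.
I_D = k_n [V_ov · V_DS − ½ V_DS²] = 1.26 × [2.68 × 1.26 − 0.5 × 1.26²] = 3.26 mA.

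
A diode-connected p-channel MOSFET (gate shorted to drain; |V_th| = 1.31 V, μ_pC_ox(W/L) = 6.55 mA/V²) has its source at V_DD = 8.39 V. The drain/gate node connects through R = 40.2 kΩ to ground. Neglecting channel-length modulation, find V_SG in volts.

With gate tied to drain, V_SG = V_SD ≥ V_SG − |V_th|, so the device is in saturation.
KCL at the drain: ½ k_p (V_SG − |V_th|)² = (V_DD − V_SG)/R.
Let x = V_SG − 1.31. Then 132 x² + x − 7.08 = 0, giving x = 0.228 V (positive root), so V_SG = 1.54 V.
I_D = (V_DD − V_SG)/R = (8.39 − 1.54) / 40.2 = 0.17 mA.

V_SG = 1.54 V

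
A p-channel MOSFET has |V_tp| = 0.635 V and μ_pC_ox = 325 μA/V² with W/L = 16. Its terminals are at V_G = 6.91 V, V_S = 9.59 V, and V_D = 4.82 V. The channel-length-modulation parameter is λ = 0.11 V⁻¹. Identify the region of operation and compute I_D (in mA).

Saturation; I_D = 16.6 mA

V_SG = V_S − V_G = 9.59 − 6.91 = 2.68 V; V_SD = V_S − V_D = 9.59 − 4.82 = 4.77 V.
k_p = μ_pC_ox · (W/L) = 5.2 mA/V².
V_ov = V_SG − |V_tp| = 2.68 − 0.635 = 2.04 V.
Since V_SD = 4.77 V ≥ V_ov = 2.04 V, the device is in saturation.
I_D = ½ k_p V_ov² (1 + λ V_SD) = 0.5 × 5.2 × 2.04² × (1 + 0.11 × 4.77) = 16.6 mA.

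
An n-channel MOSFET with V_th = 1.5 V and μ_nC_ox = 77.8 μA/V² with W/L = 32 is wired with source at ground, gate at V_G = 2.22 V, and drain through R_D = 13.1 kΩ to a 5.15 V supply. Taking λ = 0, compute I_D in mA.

I_D = 0.374 mA

V_GS = V_G = 2.22 V, so V_ov = 2.22 − 1.5 = 0.72 V.
k_n = μ_nC_ox · (W/L) = 2.49 mA/V².
Assume saturation: I_D = ½ k_n V_ov² = 0.5 × 2.49 × 0.72² = 0.645 mA, giving V_DS = V_DD − I_D R_D = 5.15 − 0.645 × 13.1 = -3.3 V.
But -3.3 V < V_ov = 0.72 V, so the device is actually in triode.
In triode I_D = k_n[V_ov V_DS − ½ V_DS²] and I_D = (V_DD − V_DS)/R_D. Equating: 16.3 V_DS² − 24.48 V_DS + 5.15 = 0, giving V_DS = 0.253 V (the root below V_ov).
I_D = (5.15 − 0.253) / 13.1 = 0.374 mA.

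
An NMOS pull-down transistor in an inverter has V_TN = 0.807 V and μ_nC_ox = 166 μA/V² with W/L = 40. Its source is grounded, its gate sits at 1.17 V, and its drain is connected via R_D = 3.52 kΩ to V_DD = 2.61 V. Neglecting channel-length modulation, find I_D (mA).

V_GS = V_G = 1.17 V, so V_ov = 1.17 − 0.807 = 0.363 V.
k_n = μ_nC_ox · (W/L) = 6.64 mA/V².
Assume saturation: I_D = ½ k_n V_ov² = 0.5 × 6.64 × 0.363² = 0.437 mA, giving V_DS = V_DD − I_D R_D = 2.61 − 0.437 × 3.52 = 1.07 V.
V_DS = 1.07 V ≥ V_ov = 0.363 V, confirming saturation.

I_D = 0.437 mA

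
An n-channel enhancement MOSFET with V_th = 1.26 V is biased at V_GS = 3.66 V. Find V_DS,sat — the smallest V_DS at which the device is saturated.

The boundary between triode and saturation is V_DS = V_GS − V_th = V_ov.
V_ov = 3.66 − 1.26 = 2.4 V.

V_DS,sat = 2.40 V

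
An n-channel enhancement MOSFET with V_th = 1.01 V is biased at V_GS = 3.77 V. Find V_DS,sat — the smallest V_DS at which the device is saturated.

V_DS,sat = 2.76 V

The boundary between triode and saturation is V_DS = V_GS − V_th = V_ov.
V_ov = 3.77 − 1.01 = 2.76 V.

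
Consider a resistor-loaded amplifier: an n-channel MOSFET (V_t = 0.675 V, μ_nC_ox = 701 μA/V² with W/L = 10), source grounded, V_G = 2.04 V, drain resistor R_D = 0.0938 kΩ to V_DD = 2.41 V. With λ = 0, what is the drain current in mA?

V_GS = V_G = 2.04 V, so V_ov = 2.04 − 0.675 = 1.36 V.
k_n = μ_nC_ox · (W/L) = 7.01 mA/V².
Assume saturation: I_D = ½ k_n V_ov² = 0.5 × 7.01 × 1.36² = 6.53 mA, giving V_DS = V_DD − I_D R_D = 2.41 − 6.53 × 0.0938 = 1.8 V.
V_DS = 1.8 V ≥ V_ov = 1.36 V, confirming saturation.

I_D = 6.53 mA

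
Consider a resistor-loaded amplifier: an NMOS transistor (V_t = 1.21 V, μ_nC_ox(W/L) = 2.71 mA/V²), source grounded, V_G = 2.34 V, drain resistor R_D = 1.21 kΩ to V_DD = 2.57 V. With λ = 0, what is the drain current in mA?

V_GS = V_G = 2.34 V, so V_ov = 2.34 − 1.21 = 1.13 V.
Assume saturation: I_D = ½ k_n V_ov² = 0.5 × 2.71 × 1.13² = 1.73 mA, giving V_DS = V_DD − I_D R_D = 2.57 − 1.73 × 1.21 = 0.476 V.
But 0.476 V < V_ov = 1.13 V, so the device is actually in triode.
In triode I_D = k_n[V_ov V_DS − ½ V_DS²] and I_D = (V_DD − V_DS)/R_D. Equating: 1.64 V_DS² − 4.705 V_DS + 2.57 = 0, giving V_DS = 0.734 V (the root below V_ov).
I_D = (2.57 − 0.734) / 1.21 = 1.52 mA.

I_D = 1.52 mA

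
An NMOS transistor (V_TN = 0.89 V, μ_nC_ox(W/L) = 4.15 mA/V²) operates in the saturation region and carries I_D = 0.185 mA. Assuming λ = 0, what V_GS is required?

V_GS = 1.19 V

In saturation I_D = ½ k_n (V_GS − V_TN)², so V_GS − V_TN = √(2 I_D / k_n) = √(2 × 0.185 / 4.15) = 0.299 V.
V_GS = 0.89 + 0.299 = 1.19 V.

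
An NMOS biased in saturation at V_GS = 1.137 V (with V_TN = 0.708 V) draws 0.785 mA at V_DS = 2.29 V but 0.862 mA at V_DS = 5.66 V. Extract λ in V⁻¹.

With V_GS fixed, I_D ∝ (1 + λ V_DS) in saturation, so I_D2/I_D1 = (1 + λ V_DS2)/(1 + λ V_DS1).
0.862/0.785 = 1.098 = (1 + 5.66 λ)/(1 + 2.29 λ).
Solving: λ (I_D1 V_DS2 − I_D2 V_DS1) = I_D2 − I_D1, so λ = (0.862 − 0.785) / (0.785 × 5.66 − 0.862 × 2.29) = 0.077 / 2.47 = 0.0312 V⁻¹.

λ = 0.0312 V⁻¹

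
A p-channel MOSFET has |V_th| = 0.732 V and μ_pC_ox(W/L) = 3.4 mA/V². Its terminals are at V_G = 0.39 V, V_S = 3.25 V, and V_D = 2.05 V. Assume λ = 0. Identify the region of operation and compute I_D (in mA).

V_SG = V_S − V_G = 3.25 − 0.39 = 2.86 V; V_SD = V_S − V_D = 3.25 − 2.05 = 1.2 V.
V_ov = V_SG − |V_th| = 2.86 − 0.732 = 2.13 V.
Since V_SD = 1.2 V < V_ov = 2.13 V, the device is in the triode region.
I_D = k_p [V_ov · V_SD − ½ V_SD²] = 3.4 × [2.13 × 1.2 − 0.5 × 1.2²] = 6.23 mA.

Triode; I_D = 6.23 mA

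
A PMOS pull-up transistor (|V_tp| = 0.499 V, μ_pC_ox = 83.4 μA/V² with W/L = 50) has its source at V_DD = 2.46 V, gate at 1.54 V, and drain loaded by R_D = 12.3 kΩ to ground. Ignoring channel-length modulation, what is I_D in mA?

I_D = 0.190 mA

V_SG = V_DD − V_G = 2.46 − 1.54 = 0.92 V, so V_ov = 0.92 − 0.499 = 0.421 V.
k_p = μ_pC_ox · (W/L) = 4.17 mA/V².
Assume saturation: I_D = ½ k_p V_ov² = 0.5 × 4.17 × 0.421² = 0.37 mA, giving V_SD = V_DD − I_D R_D = 2.46 − 0.37 × 12.3 = -2.09 V.
But -2.09 V < V_ov = 0.421 V, so the device is actually in triode.
In triode I_D = k_p[V_ov V_SD − ½ V_SD²] and I_D = (V_DD − V_SD)/R_D. Equating: 25.6 V_SD² − 22.59 V_SD + 2.46 = 0, giving V_SD = 0.127 V (the root below V_ov).
I_D = (2.46 − 0.127) / 12.3 = 0.19 mA.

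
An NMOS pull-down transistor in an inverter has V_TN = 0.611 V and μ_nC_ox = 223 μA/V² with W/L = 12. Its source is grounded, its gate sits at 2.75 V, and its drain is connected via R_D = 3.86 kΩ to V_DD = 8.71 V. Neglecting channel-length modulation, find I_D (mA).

I_D = 2.15 mA

V_GS = V_G = 2.75 V, so V_ov = 2.75 − 0.611 = 2.14 V.
k_n = μ_nC_ox · (W/L) = 2.676 mA/V².
Assume saturation: I_D = ½ k_n V_ov² = 0.5 × 2.676 × 2.14² = 6.12 mA, giving V_DS = V_DD − I_D R_D = 8.71 − 6.12 × 3.86 = -14.9 V.
But -14.9 V < V_ov = 2.14 V, so the device is actually in triode.
In triode I_D = k_n[V_ov V_DS − ½ V_DS²] and I_D = (V_DD − V_DS)/R_D. Equating: 5.16 V_DS² − 23.09 V_DS + 8.71 = 0, giving V_DS = 0.416 V (the root below V_ov).
I_D = (8.71 − 0.416) / 3.86 = 2.15 mA.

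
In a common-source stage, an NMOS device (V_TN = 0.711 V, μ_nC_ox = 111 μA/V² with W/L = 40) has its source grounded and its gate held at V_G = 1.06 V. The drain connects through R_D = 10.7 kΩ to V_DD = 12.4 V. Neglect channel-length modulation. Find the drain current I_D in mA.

I_D = 0.270 mA

V_GS = V_G = 1.06 V, so V_ov = 1.06 − 0.711 = 0.349 V.
k_n = μ_nC_ox · (W/L) = 4.44 mA/V².
Assume saturation: I_D = ½ k_n V_ov² = 0.5 × 4.44 × 0.349² = 0.27 mA, giving V_DS = V_DD − I_D R_D = 12.4 − 0.27 × 10.7 = 9.51 V.
V_DS = 9.51 V ≥ V_ov = 0.349 V, confirming saturation.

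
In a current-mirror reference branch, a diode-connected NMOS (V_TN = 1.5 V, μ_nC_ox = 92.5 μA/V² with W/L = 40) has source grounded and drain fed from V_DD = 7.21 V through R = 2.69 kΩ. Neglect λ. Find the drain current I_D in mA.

With gate tied to drain, V_GS = V_DS ≥ V_GS − V_TN, so the device is in saturation.
k_n = μ_nC_ox · (W/L) = 3.7 mA/V².
KCL at the drain: ½ k_n (V_GS − V_TN)² = (V_DD − V_GS)/R.
Let x = V_GS − 1.5. Then 4.98 x² + x − 5.71 = 0, giving x = 0.975 V (positive root), so V_GS = 2.48 V.
I_D = (V_DD − V_GS)/R = (7.21 − 2.48) / 2.69 = 1.76 mA.

I_D = 1.76 mA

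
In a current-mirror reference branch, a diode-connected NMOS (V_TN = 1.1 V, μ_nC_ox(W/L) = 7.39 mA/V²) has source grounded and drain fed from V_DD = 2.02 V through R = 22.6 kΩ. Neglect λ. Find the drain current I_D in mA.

With gate tied to drain, V_GS = V_DS ≥ V_GS − V_TN, so the device is in saturation.
KCL at the drain: ½ k_n (V_GS − V_TN)² = (V_DD − V_GS)/R.
Let x = V_GS − 1.1. Then 83.5 x² + x − 0.92 = 0, giving x = 0.0991 V (positive root), so V_GS = 1.2 V.
I_D = (V_DD − V_GS)/R = (2.02 − 1.2) / 22.6 = 0.0363 mA.

I_D = 0.0363 mA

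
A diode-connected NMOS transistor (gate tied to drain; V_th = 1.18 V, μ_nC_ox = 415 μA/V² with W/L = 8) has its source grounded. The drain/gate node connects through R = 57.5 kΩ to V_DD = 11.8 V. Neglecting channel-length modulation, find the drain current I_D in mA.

With gate tied to drain, V_GS = V_DS ≥ V_GS − V_th, so the device is in saturation.
k_n = μ_nC_ox · (W/L) = 3.32 mA/V².
KCL at the drain: ½ k_n (V_GS − V_th)² = (V_DD − V_GS)/R.
Let x = V_GS − 1.18. Then 95.4 x² + x − 10.62 = 0, giving x = 0.328 V (positive root), so V_GS = 1.51 V.
I_D = (V_DD − V_GS)/R = (11.8 − 1.51) / 57.5 = 0.179 mA.

I_D = 0.179 mA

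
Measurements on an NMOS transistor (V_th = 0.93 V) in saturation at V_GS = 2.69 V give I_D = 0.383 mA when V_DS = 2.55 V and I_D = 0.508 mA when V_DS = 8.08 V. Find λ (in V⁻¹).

With V_GS fixed, I_D ∝ (1 + λ V_DS) in saturation, so I_D2/I_D1 = (1 + λ V_DS2)/(1 + λ V_DS1).
0.508/0.383 = 1.326 = (1 + 8.08 λ)/(1 + 2.55 λ).
Solving: λ (I_D1 V_DS2 − I_D2 V_DS1) = I_D2 − I_D1, so λ = (0.508 − 0.383) / (0.383 × 8.08 − 0.508 × 2.55) = 0.125 / 1.8 = 0.0695 V⁻¹.

λ = 0.0695 V⁻¹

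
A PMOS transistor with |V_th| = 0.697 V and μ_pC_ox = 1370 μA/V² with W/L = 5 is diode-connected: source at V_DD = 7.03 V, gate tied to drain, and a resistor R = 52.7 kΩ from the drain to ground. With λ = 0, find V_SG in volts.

With gate tied to drain, V_SG = V_SD ≥ V_SG − |V_th|, so the device is in saturation.
k_p = μ_pC_ox · (W/L) = 6.85 mA/V².
KCL at the drain: ½ k_p (V_SG − |V_th|)² = (V_DD − V_SG)/R.
Let x = V_SG − 0.697. Then 180 x² + x − 6.333 = 0, giving x = 0.185 V (positive root), so V_SG = 0.882 V.
I_D = (V_DD − V_SG)/R = (7.03 − 0.882) / 52.7 = 0.117 mA.

V_SG = 0.882 V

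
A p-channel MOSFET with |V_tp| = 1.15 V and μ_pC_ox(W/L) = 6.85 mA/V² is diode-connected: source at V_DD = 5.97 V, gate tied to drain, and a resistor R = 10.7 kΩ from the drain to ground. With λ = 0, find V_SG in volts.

V_SG = 1.50 V

With gate tied to drain, V_SG = V_SD ≥ V_SG − |V_tp|, so the device is in saturation.
KCL at the drain: ½ k_p (V_SG − |V_tp|)² = (V_DD − V_SG)/R.
Let x = V_SG − 1.15. Then 36.6 x² + x − 4.82 = 0, giving x = 0.349 V (positive root), so V_SG = 1.5 V.
I_D = (V_DD − V_SG)/R = (5.97 − 1.5) / 10.7 = 0.418 mA.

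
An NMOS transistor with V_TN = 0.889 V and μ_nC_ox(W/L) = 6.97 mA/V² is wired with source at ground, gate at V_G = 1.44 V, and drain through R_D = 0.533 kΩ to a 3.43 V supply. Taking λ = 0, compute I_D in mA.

I_D = 1.06 mA

V_GS = V_G = 1.44 V, so V_ov = 1.44 − 0.889 = 0.551 V.
Assume saturation: I_D = ½ k_n V_ov² = 0.5 × 6.97 × 0.551² = 1.06 mA, giving V_DS = V_DD − I_D R_D = 3.43 − 1.06 × 0.533 = 2.87 V.
V_DS = 2.87 V ≥ V_ov = 0.551 V, confirming saturation.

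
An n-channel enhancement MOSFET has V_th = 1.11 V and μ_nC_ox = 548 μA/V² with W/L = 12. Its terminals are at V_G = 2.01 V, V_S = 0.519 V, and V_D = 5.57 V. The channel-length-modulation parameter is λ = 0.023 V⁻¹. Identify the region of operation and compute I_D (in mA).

Saturation; I_D = 0.533 mA

V_GS = V_G − V_S = 2.01 − 0.519 = 1.49 V; V_DS = V_D − V_S = 5.57 − 0.519 = 5.05 V.
k_n = μ_nC_ox · (W/L) = 6.576 mA/V².
V_ov = V_GS − V_th = 1.49 − 1.11 = 0.381 V.
Since V_DS = 5.05 V ≥ V_ov = 0.381 V, the device is in saturation.
I_D = ½ k_n V_ov² (1 + λ V_DS) = 0.5 × 6.576 × 0.381² × (1 + 0.023 × 5.05) = 0.533 mA.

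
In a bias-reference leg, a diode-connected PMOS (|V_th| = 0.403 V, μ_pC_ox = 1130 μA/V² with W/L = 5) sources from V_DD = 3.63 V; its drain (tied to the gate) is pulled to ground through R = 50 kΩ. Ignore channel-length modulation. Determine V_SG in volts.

With gate tied to drain, V_SG = V_SD ≥ V_SG − |V_th|, so the device is in saturation.
k_p = μ_pC_ox · (W/L) = 5.65 mA/V².
KCL at the drain: ½ k_p (V_SG − |V_th|)² = (V_DD − V_SG)/R.
Let x = V_SG − 0.403. Then 141 x² + x − 3.227 = 0, giving x = 0.148 V (positive root), so V_SG = 0.551 V.
I_D = (V_DD − V_SG)/R = (3.63 − 0.551) / 50 = 0.0616 mA.

V_SG = 0.551 V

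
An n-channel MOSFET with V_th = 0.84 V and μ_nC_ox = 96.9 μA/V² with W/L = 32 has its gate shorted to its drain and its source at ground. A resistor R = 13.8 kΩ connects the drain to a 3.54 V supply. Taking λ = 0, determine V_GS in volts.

V_GS = 1.17 V

With gate tied to drain, V_GS = V_DS ≥ V_GS − V_th, so the device is in saturation.
k_n = μ_nC_ox · (W/L) = 3.101 mA/V².
KCL at the drain: ½ k_n (V_GS − V_th)² = (V_DD − V_GS)/R.
Let x = V_GS − 0.84. Then 21.4 x² + x − 2.7 = 0, giving x = 0.333 V (positive root), so V_GS = 1.17 V.
I_D = (V_DD − V_GS)/R = (3.54 − 1.17) / 13.8 = 0.172 mA.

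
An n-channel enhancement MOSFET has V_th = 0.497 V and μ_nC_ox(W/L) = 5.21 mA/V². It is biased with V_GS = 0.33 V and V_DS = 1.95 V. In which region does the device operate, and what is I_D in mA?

Cutoff; I_D = 0 mA

V_GS = 0.33 V < V_th = 0.497 V, so the transistor is in cutoff.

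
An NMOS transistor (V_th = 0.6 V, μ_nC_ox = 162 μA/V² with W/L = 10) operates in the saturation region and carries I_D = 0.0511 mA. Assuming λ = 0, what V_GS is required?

V_GS = 0.851 V

k_n = μ_nC_ox · (W/L) = 1.62 mA/V².
In saturation I_D = ½ k_n (V_GS − V_th)², so V_GS − V_th = √(2 I_D / k_n) = √(2 × 0.0511 / 1.62) = 0.251 V.
V_GS = 0.6 + 0.251 = 0.851 V.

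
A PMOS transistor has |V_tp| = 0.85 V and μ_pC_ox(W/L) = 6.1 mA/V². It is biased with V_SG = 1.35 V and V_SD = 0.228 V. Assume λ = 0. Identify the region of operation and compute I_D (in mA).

Triode; I_D = 0.537 mA

V_ov = V_SG − |V_tp| = 1.35 − 0.85 = 0.5 V.
Since V_SD = 0.228 V < V_ov = 0.5 V, the device is in the triode region.
I_D = k_p [V_ov · V_SD − ½ V_SD²] = 6.1 × [0.5 × 0.228 − 0.5 × 0.228²] = 0.537 mA.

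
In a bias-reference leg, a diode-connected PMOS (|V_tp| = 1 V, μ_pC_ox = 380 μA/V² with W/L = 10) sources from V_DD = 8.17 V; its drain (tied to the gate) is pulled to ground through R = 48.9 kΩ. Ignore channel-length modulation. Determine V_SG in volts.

V_SG = 1.27 V

With gate tied to drain, V_SG = V_SD ≥ V_SG − |V_tp|, so the device is in saturation.
k_p = μ_pC_ox · (W/L) = 3.8 mA/V².
KCL at the drain: ½ k_p (V_SG − |V_tp|)² = (V_DD − V_SG)/R.
Let x = V_SG − 1. Then 92.9 x² + x − 7.17 = 0, giving x = 0.272 V (positive root), so V_SG = 1.27 V.
I_D = (V_DD − V_SG)/R = (8.17 − 1.27) / 48.9 = 0.141 mA.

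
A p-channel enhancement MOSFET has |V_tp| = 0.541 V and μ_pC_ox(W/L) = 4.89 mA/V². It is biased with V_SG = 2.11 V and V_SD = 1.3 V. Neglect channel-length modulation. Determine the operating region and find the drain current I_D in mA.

V_ov = V_SG − |V_tp| = 2.11 − 0.541 = 1.57 V.
Since V_SD = 1.3 V < V_ov = 1.57 V, the device is in the triode region.
I_D = k_p [V_ov · V_SD − ½ V_SD²] = 4.89 × [1.57 × 1.3 − 0.5 × 1.3²] = 5.84 mA.

Triode; I_D = 5.84 mA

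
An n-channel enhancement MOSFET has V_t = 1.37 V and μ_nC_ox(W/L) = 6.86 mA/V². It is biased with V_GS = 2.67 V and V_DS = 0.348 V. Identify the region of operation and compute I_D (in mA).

Triode; I_D = 2.69 mA

V_ov = V_GS − V_t = 2.67 − 1.37 = 1.3 V.
Since V_DS = 0.348 V < V_ov = 1.3 V, the device is in the triode region.
I_D = k_n [V_ov · V_DS − ½ V_DS²] = 6.86 × [1.3 × 0.348 − 0.5 × 0.348²] = 2.69 mA.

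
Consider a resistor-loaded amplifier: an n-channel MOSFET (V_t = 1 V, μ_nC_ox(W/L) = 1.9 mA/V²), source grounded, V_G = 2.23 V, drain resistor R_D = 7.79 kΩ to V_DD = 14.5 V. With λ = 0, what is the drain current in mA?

I_D = 1.44 mA

V_GS = V_G = 2.23 V, so V_ov = 2.23 − 1 = 1.23 V.
Assume saturation: I_D = ½ k_n V_ov² = 0.5 × 1.9 × 1.23² = 1.44 mA, giving V_DS = V_DD − I_D R_D = 14.5 − 1.44 × 7.79 = 3.3 V.
V_DS = 3.3 V ≥ V_ov = 1.23 V, confirming saturation.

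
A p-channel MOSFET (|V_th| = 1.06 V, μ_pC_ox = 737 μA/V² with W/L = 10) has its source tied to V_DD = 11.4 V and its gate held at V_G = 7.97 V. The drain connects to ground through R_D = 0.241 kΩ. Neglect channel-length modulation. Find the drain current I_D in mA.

V_SG = V_DD − V_G = 11.4 − 7.97 = 3.43 V, so V_ov = 3.43 − 1.06 = 2.37 V.
k_p = μ_pC_ox · (W/L) = 7.37 mA/V².
Assume saturation: I_D = ½ k_p V_ov² = 0.5 × 7.37 × 2.37² = 20.7 mA, giving V_SD = V_DD − I_D R_D = 11.4 − 20.7 × 0.241 = 6.41 V.
V_SD = 6.41 V ≥ V_ov = 2.37 V, confirming saturation.

I_D = 20.7 mA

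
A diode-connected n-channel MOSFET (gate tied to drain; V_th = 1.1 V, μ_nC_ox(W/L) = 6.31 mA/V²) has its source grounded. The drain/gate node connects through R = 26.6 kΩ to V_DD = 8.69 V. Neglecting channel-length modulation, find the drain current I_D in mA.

With gate tied to drain, V_GS = V_DS ≥ V_GS − V_th, so the device is in saturation.
KCL at the drain: ½ k_n (V_GS − V_th)² = (V_DD − V_GS)/R.
Let x = V_GS − 1.1. Then 83.9 x² + x − 7.59 = 0, giving x = 0.295 V (positive root), so V_GS = 1.39 V.
I_D = (V_DD − V_GS)/R = (8.69 − 1.39) / 26.6 = 0.274 mA.

I_D = 0.274 mA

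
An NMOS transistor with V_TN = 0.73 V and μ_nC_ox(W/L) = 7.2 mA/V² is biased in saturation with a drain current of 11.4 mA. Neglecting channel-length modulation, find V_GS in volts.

In saturation I_D = ½ k_n (V_GS − V_TN)², so V_GS − V_TN = √(2 I_D / k_n) = √(2 × 11.4 / 7.2) = 1.78 V.
V_GS = 0.73 + 1.78 = 2.51 V.

V_GS = 2.51 V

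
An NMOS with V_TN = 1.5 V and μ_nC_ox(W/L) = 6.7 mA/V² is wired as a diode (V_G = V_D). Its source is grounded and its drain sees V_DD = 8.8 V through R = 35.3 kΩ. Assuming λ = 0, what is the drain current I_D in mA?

With gate tied to drain, V_GS = V_DS ≥ V_GS − V_TN, so the device is in saturation.
KCL at the drain: ½ k_n (V_GS − V_TN)² = (V_DD − V_GS)/R.
Let x = V_GS − 1.5. Then 118 x² + x − 7.3 = 0, giving x = 0.244 V (positive root), so V_GS = 1.74 V.
I_D = (V_DD − V_GS)/R = (8.8 − 1.74) / 35.3 = 0.2 mA.

I_D = 0.200 mA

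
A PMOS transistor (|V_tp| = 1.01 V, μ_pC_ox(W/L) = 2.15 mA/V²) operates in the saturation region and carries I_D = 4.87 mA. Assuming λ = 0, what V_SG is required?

In saturation I_D = ½ k_p (V_SG − |V_tp|)², so V_SG − |V_tp| = √(2 I_D / k_p) = √(2 × 4.87 / 2.15) = 2.13 V.
V_SG = 1.01 + 2.13 = 3.14 V.

V_SG = 3.14 V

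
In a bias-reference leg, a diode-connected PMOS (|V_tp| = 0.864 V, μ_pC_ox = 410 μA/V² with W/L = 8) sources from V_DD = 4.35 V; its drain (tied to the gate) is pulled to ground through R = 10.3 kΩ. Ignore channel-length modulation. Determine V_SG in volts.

With gate tied to drain, V_SG = V_SD ≥ V_SG − |V_tp|, so the device is in saturation.
k_p = μ_pC_ox · (W/L) = 3.28 mA/V².
KCL at the drain: ½ k_p (V_SG − |V_tp|)² = (V_DD − V_SG)/R.
Let x = V_SG − 0.864. Then 16.9 x² + x − 3.486 = 0, giving x = 0.426 V (positive root), so V_SG = 1.29 V.
I_D = (V_DD − V_SG)/R = (4.35 − 1.29) / 10.3 = 0.297 mA.

V_SG = 1.29 V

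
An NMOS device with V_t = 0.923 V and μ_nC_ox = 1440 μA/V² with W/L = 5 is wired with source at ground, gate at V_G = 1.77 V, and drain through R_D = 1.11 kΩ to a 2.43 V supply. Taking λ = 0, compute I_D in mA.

I_D = 1.84 mA

V_GS = V_G = 1.77 V, so V_ov = 1.77 − 0.923 = 0.847 V.
k_n = μ_nC_ox · (W/L) = 7.2 mA/V².
Assume saturation: I_D = ½ k_n V_ov² = 0.5 × 7.2 × 0.847² = 2.58 mA, giving V_DS = V_DD − I_D R_D = 2.43 − 2.58 × 1.11 = -0.437 V.
But -0.437 V < V_ov = 0.847 V, so the device is actually in triode.
In triode I_D = k_n[V_ov V_DS − ½ V_DS²] and I_D = (V_DD − V_DS)/R_D. Equating: 4 V_DS² − 7.769 V_DS + 2.43 = 0, giving V_DS = 0.392 V (the root below V_ov).
I_D = (2.43 − 0.392) / 1.11 = 1.84 mA.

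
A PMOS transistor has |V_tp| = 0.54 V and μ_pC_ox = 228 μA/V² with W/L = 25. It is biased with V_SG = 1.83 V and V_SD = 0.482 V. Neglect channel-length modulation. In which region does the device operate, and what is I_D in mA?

k_p = μ_pC_ox · (W/L) = 5.7 mA/V².
V_ov = V_SG − |V_tp| = 1.83 − 0.54 = 1.29 V.
Since V_SD = 0.482 V < V_ov = 1.29 V, the device is in the triode region.
I_D = k_p [V_ov · V_SD − ½ V_SD²] = 5.7 × [1.29 × 0.482 − 0.5 × 0.482²] = 2.88 mA.

Triode; I_D = 2.88 mA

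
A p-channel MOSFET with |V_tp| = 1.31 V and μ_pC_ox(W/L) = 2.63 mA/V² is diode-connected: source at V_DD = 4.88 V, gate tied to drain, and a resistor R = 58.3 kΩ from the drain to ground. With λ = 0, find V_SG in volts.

V_SG = 1.52 V

With gate tied to drain, V_SG = V_SD ≥ V_SG − |V_tp|, so the device is in saturation.
KCL at the drain: ½ k_p (V_SG − |V_tp|)² = (V_DD − V_SG)/R.
Let x = V_SG − 1.31. Then 76.7 x² + x − 3.57 = 0, giving x = 0.209 V (positive root), so V_SG = 1.52 V.
I_D = (V_DD − V_SG)/R = (4.88 − 1.52) / 58.3 = 0.0576 mA.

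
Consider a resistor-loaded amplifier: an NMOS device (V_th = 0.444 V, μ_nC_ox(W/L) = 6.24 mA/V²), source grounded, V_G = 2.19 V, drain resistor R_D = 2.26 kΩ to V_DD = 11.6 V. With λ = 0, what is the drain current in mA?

V_GS = V_G = 2.19 V, so V_ov = 2.19 − 0.444 = 1.75 V.
Assume saturation: I_D = ½ k_n V_ov² = 0.5 × 6.24 × 1.75² = 9.51 mA, giving V_DS = V_DD − I_D R_D = 11.6 − 9.51 × 2.26 = -9.9 V.
But -9.9 V < V_ov = 1.75 V, so the device is actually in triode.
In triode I_D = k_n[V_ov V_DS − ½ V_DS²] and I_D = (V_DD − V_DS)/R_D. Equating: 7.05 V_DS² − 25.62 V_DS + 11.6 = 0, giving V_DS = 0.53 V (the root below V_ov).
I_D = (11.6 − 0.53) / 2.26 = 4.9 mA.

I_D = 4.90 mA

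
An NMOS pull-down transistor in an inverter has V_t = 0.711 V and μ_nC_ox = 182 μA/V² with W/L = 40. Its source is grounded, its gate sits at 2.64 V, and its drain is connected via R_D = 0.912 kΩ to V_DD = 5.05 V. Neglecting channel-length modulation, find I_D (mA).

I_D = 5.09 mA

V_GS = V_G = 2.64 V, so V_ov = 2.64 − 0.711 = 1.93 V.
k_n = μ_nC_ox · (W/L) = 7.28 mA/V².
Assume saturation: I_D = ½ k_n V_ov² = 0.5 × 7.28 × 1.93² = 13.5 mA, giving V_DS = V_DD − I_D R_D = 5.05 − 13.5 × 0.912 = -7.3 V.
But -7.3 V < V_ov = 1.93 V, so the device is actually in triode.
In triode I_D = k_n[V_ov V_DS − ½ V_DS²] and I_D = (V_DD − V_DS)/R_D. Equating: 3.32 V_DS² − 13.81 V_DS + 5.05 = 0, giving V_DS = 0.405 V (the root below V_ov).
I_D = (5.05 − 0.405) / 0.912 = 5.09 mA.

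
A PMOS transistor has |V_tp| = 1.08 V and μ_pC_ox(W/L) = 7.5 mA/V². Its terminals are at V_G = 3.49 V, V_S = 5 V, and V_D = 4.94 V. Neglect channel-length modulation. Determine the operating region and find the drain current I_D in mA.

V_SG = V_S − V_G = 5 − 3.49 = 1.51 V; V_SD = V_S − V_D = 5 − 4.94 = 0.06 V.
V_ov = V_SG − |V_tp| = 1.51 − 1.08 = 0.43 V.
Since V_SD = 0.06 V < V_ov = 0.43 V, the device is in the triode region.
I_D = k_p [V_ov · V_SD − ½ V_SD²] = 7.5 × [0.43 × 0.06 − 0.5 × 0.06²] = 0.18 mA.

Triode; I_D = 0.180 mA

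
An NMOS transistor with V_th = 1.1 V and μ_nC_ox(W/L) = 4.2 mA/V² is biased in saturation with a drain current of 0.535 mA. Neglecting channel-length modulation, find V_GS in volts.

V_GS = 1.60 V

In saturation I_D = ½ k_n (V_GS − V_th)², so V_GS − V_th = √(2 I_D / k_n) = √(2 × 0.535 / 4.2) = 0.505 V.
V_GS = 1.1 + 0.505 = 1.6 V.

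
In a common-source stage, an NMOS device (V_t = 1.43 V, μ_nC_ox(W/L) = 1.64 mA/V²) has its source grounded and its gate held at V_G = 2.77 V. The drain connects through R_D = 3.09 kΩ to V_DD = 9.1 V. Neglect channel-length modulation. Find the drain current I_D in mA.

V_GS = V_G = 2.77 V, so V_ov = 2.77 − 1.43 = 1.34 V.
Assume saturation: I_D = ½ k_n V_ov² = 0.5 × 1.64 × 1.34² = 1.47 mA, giving V_DS = V_DD − I_D R_D = 9.1 − 1.47 × 3.09 = 4.55 V.
V_DS = 4.55 V ≥ V_ov = 1.34 V, confirming saturation.

I_D = 1.47 mA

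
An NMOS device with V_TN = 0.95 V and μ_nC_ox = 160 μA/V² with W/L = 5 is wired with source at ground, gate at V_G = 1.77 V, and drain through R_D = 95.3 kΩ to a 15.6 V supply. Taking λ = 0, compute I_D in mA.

I_D = 0.161 mA

V_GS = V_G = 1.77 V, so V_ov = 1.77 − 0.95 = 0.82 V.
k_n = μ_nC_ox · (W/L) = 0.8 mA/V².
Assume saturation: I_D = ½ k_n V_ov² = 0.5 × 0.8 × 0.82² = 0.269 mA, giving V_DS = V_DD − I_D R_D = 15.6 − 0.269 × 95.3 = -10 V.
But -10 V < V_ov = 0.82 V, so the device is actually in triode.
In triode I_D = k_n[V_ov V_DS − ½ V_DS²] and I_D = (V_DD − V_DS)/R_D. Equating: 38.1 V_DS² − 63.52 V_DS + 15.6 = 0, giving V_DS = 0.299 V (the root below V_ov).
I_D = (15.6 − 0.299) / 95.3 = 0.161 mA.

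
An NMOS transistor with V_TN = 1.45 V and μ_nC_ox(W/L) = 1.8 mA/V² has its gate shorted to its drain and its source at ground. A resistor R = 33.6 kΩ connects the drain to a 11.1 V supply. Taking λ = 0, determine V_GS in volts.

With gate tied to drain, V_GS = V_DS ≥ V_GS − V_TN, so the device is in saturation.
KCL at the drain: ½ k_n (V_GS − V_TN)² = (V_DD − V_GS)/R.
Let x = V_GS − 1.45. Then 30.2 x² + x − 9.65 = 0, giving x = 0.549 V (positive root), so V_GS = 2 V.
I_D = (V_DD − V_GS)/R = (11.1 − 2) / 33.6 = 0.271 mA.

V_GS = 2.00 V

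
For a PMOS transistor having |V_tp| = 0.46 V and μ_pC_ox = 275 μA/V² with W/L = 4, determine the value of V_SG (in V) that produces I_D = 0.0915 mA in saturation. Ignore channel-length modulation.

V_SG = 0.868 V

k_p = μ_pC_ox · (W/L) = 1.1 mA/V².
In saturation I_D = ½ k_p (V_SG − |V_tp|)², so V_SG − |V_tp| = √(2 I_D / k_p) = √(2 × 0.0915 / 1.1) = 0.408 V.
V_SG = 0.46 + 0.408 = 0.868 V.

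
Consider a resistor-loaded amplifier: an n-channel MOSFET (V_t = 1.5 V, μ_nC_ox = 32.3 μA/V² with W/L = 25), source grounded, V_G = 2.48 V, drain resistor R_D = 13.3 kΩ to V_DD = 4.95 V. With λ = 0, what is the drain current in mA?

V_GS = V_G = 2.48 V, so V_ov = 2.48 − 1.5 = 0.98 V.
k_n = μ_nC_ox · (W/L) = 0.8075 mA/V².
Assume saturation: I_D = ½ k_n V_ov² = 0.5 × 0.8075 × 0.98² = 0.388 mA, giving V_DS = V_DD − I_D R_D = 4.95 − 0.388 × 13.3 = -0.207 V.
But -0.207 V < V_ov = 0.98 V, so the device is actually in triode.
In triode I_D = k_n[V_ov V_DS − ½ V_DS²] and I_D = (V_DD − V_DS)/R_D. Equating: 5.37 V_DS² − 11.52 V_DS + 4.95 = 0, giving V_DS = 0.594 V (the root below V_ov).
I_D = (4.95 − 0.594) / 13.3 = 0.328 mA.

I_D = 0.328 mA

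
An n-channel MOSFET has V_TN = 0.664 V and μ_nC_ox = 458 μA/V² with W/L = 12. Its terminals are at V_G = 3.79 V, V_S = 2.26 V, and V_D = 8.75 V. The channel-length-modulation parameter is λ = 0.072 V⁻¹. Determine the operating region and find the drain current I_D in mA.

V_GS = V_G − V_S = 3.79 − 2.26 = 1.53 V; V_DS = V_D − V_S = 8.75 − 2.26 = 6.49 V.
k_n = μ_nC_ox · (W/L) = 5.496 mA/V².
V_ov = V_GS − V_TN = 1.53 − 0.664 = 0.866 V.
Since V_DS = 6.49 V ≥ V_ov = 0.866 V, the device is in saturation.
I_D = ½ k_n V_ov² (1 + λ V_DS) = 0.5 × 5.496 × 0.866² × (1 + 0.072 × 6.49) = 3.02 mA.

Saturation; I_D = 3.02 mA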